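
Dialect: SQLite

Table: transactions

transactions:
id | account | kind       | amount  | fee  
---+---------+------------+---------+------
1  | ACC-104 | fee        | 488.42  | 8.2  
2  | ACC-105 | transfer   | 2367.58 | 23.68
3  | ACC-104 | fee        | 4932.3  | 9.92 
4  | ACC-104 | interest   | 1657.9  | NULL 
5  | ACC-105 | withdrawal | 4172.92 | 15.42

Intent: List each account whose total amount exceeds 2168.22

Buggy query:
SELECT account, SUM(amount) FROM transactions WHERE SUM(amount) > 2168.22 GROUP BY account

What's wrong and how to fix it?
Bug: Aggregate functions cannot appear in a WHERE clause

Fix: Use HAVING (which filters groups after aggregation) instead of WHERE

Corrected query:
SELECT account, SUM(amount) FROM transactions GROUP BY account HAVING SUM(amount) > 2168.22

Result:
account | SUM(amount)
--------+------------
ACC-104 | 7078.62    
ACC-105 | 6540.5     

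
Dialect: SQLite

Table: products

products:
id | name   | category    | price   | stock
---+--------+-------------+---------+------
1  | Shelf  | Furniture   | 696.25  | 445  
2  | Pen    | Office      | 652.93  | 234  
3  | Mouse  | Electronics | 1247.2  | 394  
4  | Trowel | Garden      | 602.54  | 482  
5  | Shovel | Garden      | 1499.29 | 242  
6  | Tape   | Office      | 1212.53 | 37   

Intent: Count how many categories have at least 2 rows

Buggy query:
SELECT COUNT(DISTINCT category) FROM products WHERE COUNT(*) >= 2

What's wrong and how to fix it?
Bug: COUNT(*) cannot appear in WHERE; the per-group count doesn't exist yet

Fix: Group first with HAVING COUNT(*) >= 2, then COUNT the resulting groups

Corrected query:
SELECT COUNT(*) FROM (SELECT category FROM products GROUP BY category HAVING COUNT(*) >= 2)

Result:
COUNT(*)
--------
2       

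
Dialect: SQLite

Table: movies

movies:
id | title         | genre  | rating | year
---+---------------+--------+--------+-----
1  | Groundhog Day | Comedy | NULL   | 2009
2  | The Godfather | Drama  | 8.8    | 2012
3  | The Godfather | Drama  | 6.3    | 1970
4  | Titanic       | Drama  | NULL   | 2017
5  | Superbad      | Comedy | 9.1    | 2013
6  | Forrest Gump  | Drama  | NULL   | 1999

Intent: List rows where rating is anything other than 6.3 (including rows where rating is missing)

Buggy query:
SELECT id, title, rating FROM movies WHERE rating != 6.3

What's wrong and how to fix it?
Bug: 'rating != 6.3' is unknown when rating is NULL, so NULL rows are silently excluded

Fix: Add an explicit OR rating IS NULL to include the missing-value rows

Corrected query:
SELECT id, title, rating FROM movies WHERE rating != 6.3 OR rating IS NULL

Result:
id | title         | rating
---+---------------+-------
1  | Groundhog Day | NULL  
2  | The Godfather | 8.8   
4  | Titanic       | NULL  
5  | Superbad      | 9.1   
6  | Forrest Gump  | NULL  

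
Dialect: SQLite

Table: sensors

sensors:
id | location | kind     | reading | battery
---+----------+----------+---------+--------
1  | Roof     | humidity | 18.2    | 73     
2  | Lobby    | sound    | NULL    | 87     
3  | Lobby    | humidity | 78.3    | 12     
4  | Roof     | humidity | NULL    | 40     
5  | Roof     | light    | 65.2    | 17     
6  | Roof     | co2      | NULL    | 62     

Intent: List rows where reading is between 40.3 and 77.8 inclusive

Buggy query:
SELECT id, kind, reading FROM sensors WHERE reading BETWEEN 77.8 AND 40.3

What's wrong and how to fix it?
Bug: The bounds are reversed; BETWEEN a AND b requires a <= b to match anything

Fix: Write BETWEEN 40.3 AND 77.8

Corrected query:
SELECT id, kind, reading FROM sensors WHERE reading BETWEEN 40.3 AND 77.8

Result:
id | kind  | reading
---+-------+--------
5  | light | 65.2   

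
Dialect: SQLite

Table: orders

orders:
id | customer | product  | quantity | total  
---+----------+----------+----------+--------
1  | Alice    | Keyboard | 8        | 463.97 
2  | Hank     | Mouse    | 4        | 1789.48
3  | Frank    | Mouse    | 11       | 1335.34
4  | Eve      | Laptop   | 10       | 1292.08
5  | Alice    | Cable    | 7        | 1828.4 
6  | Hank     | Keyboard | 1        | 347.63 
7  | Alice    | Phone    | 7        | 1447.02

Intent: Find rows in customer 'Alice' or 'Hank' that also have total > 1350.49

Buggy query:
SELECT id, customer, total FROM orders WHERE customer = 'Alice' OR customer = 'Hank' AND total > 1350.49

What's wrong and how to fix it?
Bug: AND binds tighter than OR, so this parses as customer = 'Alice' OR (customer = 'Hank' AND total > 1350.49)

Fix: Add parentheses around the OR so the AND applies to both alternatives

Corrected query:
SELECT id, customer, total FROM orders WHERE (customer = 'Alice' OR customer = 'Hank') AND total > 1350.49

Result:
id | customer | total  
---+----------+--------
2  | Hank     | 1789.48
5  | Alice    | 1828.4 
7  | Alice    | 1447.02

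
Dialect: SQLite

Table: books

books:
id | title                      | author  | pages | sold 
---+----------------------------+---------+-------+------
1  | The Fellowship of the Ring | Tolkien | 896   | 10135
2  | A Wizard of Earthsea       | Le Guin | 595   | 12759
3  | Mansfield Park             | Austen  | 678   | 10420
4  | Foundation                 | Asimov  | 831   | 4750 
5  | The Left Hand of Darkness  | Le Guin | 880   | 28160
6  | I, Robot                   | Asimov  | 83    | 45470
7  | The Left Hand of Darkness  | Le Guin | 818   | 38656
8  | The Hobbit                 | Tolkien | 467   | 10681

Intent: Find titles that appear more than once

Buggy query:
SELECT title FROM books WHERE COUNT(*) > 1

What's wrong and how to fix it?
Bug: WHERE can't reference COUNT(*); aggregates are computed after WHERE

Fix: GROUP BY title, then filter groups with HAVING COUNT(*) > 1

Corrected query:
SELECT title FROM books GROUP BY title HAVING COUNT(*) > 1

Result:
title                    
-------------------------
The Left Hand of Darkness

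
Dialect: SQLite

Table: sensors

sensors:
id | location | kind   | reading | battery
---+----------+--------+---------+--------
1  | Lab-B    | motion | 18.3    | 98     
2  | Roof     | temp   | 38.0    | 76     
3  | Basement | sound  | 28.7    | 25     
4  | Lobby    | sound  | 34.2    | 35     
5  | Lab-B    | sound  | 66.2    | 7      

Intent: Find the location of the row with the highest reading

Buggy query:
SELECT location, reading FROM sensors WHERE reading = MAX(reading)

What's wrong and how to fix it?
Bug: WHERE is evaluated per row; an aggregate over the whole table isn't defined there

Fix: Wrap MAX in a scalar subquery so WHERE compares against a single value

Corrected query:
SELECT location, reading FROM sensors WHERE reading = (SELECT MAX(reading) FROM sensors)

Result:
location | reading
---------+--------
Lab-B    | 66.2   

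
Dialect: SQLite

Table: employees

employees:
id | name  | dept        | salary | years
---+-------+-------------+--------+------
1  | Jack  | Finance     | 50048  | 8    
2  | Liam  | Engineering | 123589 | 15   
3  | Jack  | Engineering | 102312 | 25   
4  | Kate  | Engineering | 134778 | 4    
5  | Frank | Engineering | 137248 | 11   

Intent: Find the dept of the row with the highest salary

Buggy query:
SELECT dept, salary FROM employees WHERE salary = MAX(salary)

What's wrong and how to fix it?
Bug: MAX(salary) is an aggregate and cannot be used directly in WHERE

Fix: Wrap MAX in a scalar subquery so WHERE compares against a single value

Corrected query:
SELECT dept, salary FROM employees WHERE salary = (SELECT MAX(salary) FROM employees)

Result:
dept        | salary
------------+-------
Engineering | 137248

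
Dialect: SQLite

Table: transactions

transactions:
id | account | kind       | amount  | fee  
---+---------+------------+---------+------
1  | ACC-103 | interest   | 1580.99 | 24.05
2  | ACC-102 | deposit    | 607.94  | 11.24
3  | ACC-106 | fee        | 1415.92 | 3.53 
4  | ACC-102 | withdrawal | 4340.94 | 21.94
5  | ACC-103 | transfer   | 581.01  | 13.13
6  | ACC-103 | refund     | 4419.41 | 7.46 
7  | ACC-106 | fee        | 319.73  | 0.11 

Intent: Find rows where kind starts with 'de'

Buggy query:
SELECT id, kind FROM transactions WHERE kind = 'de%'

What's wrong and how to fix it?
Bug: '=' compares the literal string including the % character; pattern matching needs LIKE

Fix: Use LIKE for wildcard pattern matching

Corrected query:
SELECT id, kind FROM transactions WHERE kind LIKE 'de%'

Result:
id | kind   
---+--------
2  | deposit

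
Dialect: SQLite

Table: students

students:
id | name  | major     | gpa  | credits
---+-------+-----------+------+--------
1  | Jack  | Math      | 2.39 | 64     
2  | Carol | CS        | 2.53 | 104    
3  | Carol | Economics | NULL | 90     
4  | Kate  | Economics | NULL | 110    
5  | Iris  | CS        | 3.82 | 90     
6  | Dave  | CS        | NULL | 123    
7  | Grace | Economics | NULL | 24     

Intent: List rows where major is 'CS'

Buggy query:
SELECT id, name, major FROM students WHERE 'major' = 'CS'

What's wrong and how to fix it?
Bug: 'major' in single quotes is a string literal, not the column; the comparison is literal-vs-literal and never true

Fix: Remove the quotes around the column name (or use double quotes for an identifier)

Corrected query:
SELECT id, name, major FROM students WHERE major = 'CS'

Result:
id | name  | major
---+-------+------
2  | Carol | CS   
5  | Iris  | CS   
6  | Dave  | CS   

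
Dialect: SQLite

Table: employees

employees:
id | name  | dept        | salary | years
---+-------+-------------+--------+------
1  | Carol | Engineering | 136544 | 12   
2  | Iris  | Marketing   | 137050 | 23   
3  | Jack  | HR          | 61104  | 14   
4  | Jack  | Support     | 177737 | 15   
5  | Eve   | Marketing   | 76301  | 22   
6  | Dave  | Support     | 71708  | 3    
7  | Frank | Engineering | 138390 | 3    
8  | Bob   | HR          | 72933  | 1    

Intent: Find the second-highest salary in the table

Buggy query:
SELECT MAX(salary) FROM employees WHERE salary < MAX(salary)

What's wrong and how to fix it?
Bug: The inner MAX is an aggregate inside WHERE, which is not allowed

Fix: Put the inner MAX in a scalar subquery

Corrected query:
SELECT MAX(salary) FROM employees WHERE salary < (SELECT MAX(salary) FROM employees)

Result:
MAX(salary)
-----------
138390     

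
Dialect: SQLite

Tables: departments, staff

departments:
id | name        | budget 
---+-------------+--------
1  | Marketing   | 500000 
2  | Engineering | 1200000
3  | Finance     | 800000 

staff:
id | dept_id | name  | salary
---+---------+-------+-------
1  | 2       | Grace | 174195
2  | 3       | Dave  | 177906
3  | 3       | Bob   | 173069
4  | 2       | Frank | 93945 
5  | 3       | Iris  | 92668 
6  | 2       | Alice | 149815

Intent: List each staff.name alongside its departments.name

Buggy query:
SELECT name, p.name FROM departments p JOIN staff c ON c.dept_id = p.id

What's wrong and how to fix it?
Bug: Both tables have a 'name' column; the unqualified reference is ambiguous

Fix: Prefix ambiguous columns with the table alias

Corrected query:
SELECT c.name, p.name FROM departments p JOIN staff c ON c.dept_id = p.id

Result:
name  | name       
------+------------
Grace | Engineering
Dave  | Finance    
Bob   | Finance    
Frank | Engineering
Iris  | Finance    
Alice | Engineering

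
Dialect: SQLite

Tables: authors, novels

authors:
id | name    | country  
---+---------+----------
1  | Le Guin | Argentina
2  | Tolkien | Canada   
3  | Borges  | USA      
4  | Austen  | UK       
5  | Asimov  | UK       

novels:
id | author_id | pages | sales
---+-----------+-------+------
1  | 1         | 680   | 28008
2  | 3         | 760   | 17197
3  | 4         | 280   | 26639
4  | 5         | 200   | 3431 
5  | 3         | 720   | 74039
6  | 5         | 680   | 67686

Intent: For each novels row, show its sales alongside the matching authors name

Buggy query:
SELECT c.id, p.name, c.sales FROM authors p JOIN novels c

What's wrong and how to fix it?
Bug: JOIN with no ON clause produces a cartesian product; every novels row pairs with every authors row

Fix: Add ON c.author_id = p.id to the JOIN

Corrected query:
SELECT c.id, p.name, c.sales FROM authors p JOIN novels c ON c.author_id = p.id

Result:
id | name    | sales
---+---------+------
1  | Le Guin | 28008
2  | Borges  | 17197
3  | Austen  | 26639
4  | Asimov  | 3431 
5  | Borges  | 74039
6  | Asimov  | 67686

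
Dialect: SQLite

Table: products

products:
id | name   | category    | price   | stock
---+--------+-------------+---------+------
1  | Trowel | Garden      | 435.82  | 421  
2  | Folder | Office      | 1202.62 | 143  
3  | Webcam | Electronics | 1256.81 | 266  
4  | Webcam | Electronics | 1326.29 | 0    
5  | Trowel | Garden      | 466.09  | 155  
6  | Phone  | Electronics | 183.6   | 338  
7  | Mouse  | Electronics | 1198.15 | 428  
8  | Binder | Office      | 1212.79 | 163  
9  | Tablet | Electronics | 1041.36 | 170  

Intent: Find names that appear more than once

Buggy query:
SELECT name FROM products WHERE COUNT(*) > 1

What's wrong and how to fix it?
Bug: WHERE can't reference COUNT(*); aggregates are computed after WHERE

Fix: Group first, then use HAVING for the count condition

Corrected query:
SELECT name FROM products GROUP BY name HAVING COUNT(*) > 1

Result:
name  
------
Trowel
Webcam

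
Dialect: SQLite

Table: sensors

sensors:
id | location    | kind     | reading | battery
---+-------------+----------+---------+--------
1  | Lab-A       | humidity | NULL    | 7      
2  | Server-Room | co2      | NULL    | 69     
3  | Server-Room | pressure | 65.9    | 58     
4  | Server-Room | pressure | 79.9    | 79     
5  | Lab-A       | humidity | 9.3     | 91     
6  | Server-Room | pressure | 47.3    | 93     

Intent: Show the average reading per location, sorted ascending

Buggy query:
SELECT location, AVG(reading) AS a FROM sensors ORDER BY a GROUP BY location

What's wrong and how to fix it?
Bug: ORDER BY appears before GROUP BY; SQL clause order requires GROUP BY first

Fix: Reorder: SELECT … FROM … GROUP BY … ORDER BY …

Corrected query:
SELECT location, AVG(reading) AS a FROM sensors GROUP BY location ORDER BY a

Result:
location    | a        
------------+----------
Lab-A       | 9.3      
Server-Room | 64.366667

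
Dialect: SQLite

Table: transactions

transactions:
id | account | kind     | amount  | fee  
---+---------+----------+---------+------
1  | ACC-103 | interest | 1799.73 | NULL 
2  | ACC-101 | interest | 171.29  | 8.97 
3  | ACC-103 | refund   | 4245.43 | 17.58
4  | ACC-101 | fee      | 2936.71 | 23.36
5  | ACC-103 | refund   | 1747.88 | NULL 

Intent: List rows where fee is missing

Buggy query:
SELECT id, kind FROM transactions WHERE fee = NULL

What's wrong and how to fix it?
Bug: '= NULL' is always unknown in SQL three-valued logic, so no rows match

Fix: Use IS NULL to test for NULL

Corrected query:
SELECT id, kind FROM transactions WHERE fee IS NULL

Result:
id | kind    
---+---------
1  | interest
5  | refund  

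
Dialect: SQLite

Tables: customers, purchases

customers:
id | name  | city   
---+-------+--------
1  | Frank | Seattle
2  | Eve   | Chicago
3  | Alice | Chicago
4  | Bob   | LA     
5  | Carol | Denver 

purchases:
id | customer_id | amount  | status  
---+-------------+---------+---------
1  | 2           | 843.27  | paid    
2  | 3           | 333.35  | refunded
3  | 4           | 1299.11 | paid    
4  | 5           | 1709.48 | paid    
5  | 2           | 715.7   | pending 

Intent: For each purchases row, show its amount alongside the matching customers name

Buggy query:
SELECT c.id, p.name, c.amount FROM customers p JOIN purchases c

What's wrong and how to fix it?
Bug: Missing join condition: each purchases row is matched to all customers rows instead of just its own

Fix: Add ON c.customer_id = p.id to the JOIN

Corrected query:
SELECT c.id, p.name, c.amount FROM customers p JOIN purchases c ON c.customer_id = p.id

Result:
id | name  | amount 
---+-------+--------
1  | Eve   | 843.27 
2  | Alice | 333.35 
3  | Bob   | 1299.11
4  | Carol | 1709.48
5  | Eve   | 715.7  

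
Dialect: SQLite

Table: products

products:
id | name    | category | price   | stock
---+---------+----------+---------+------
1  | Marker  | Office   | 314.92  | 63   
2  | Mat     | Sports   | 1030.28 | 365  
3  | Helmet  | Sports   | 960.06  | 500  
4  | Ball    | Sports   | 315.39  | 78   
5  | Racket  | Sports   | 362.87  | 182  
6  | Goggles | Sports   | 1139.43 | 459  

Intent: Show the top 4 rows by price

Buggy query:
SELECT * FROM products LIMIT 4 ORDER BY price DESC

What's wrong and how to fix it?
Bug: ORDER BY cannot follow LIMIT; LIMIT is the final clause

Fix: Swap the clauses: ORDER BY first, then LIMIT

Corrected query:
SELECT * FROM products ORDER BY price DESC LIMIT 4

Result:
id | name    | category | price   | stock
---+---------+----------+---------+------
6  | Goggles | Sports   | 1139.43 | 459  
2  | Mat     | Sports   | 1030.28 | 365  
3  | Helmet  | Sports   | 960.06  | 500  
5  | Racket  | Sports   | 362.87  | 182  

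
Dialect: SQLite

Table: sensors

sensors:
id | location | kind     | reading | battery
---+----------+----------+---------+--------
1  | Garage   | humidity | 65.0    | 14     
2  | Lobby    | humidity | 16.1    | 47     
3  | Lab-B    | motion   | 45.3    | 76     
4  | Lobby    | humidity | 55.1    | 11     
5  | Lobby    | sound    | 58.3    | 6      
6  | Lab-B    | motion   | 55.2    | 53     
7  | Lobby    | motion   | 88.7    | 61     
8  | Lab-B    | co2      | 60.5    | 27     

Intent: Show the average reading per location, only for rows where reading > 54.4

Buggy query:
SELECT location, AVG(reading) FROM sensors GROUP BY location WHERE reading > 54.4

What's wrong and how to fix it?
Bug: WHERE cannot follow GROUP BY

Fix: Move the WHERE clause before GROUP BY

Corrected query:
SELECT location, AVG(reading) FROM sensors WHERE reading > 54.4 GROUP BY location

Result:
location | AVG(reading)
---------+-------------
Garage   | 65          
Lab-B    | 57.85       
Lobby    | 67.366667   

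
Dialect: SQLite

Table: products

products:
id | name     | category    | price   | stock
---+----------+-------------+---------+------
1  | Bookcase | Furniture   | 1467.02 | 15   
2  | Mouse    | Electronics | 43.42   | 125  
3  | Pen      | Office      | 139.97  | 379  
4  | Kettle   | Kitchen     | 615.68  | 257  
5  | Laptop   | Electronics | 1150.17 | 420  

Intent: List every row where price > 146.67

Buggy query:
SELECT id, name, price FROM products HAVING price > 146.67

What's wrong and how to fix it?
Bug: HAVING filters the output of aggregation, but this query has no GROUP BY and no aggregate functions, so SQLite rejects it (HAVING clause on a non-aggregate query); the condition here is per row

Fix: Replace HAVING with WHERE since the condition applies to individual rows

Corrected query:
SELECT id, name, price FROM products WHERE price > 146.67

Result:
id | name     | price  
---+----------+--------
1  | Bookcase | 1467.02
4  | Kettle   | 615.68 
5  | Laptop   | 1150.17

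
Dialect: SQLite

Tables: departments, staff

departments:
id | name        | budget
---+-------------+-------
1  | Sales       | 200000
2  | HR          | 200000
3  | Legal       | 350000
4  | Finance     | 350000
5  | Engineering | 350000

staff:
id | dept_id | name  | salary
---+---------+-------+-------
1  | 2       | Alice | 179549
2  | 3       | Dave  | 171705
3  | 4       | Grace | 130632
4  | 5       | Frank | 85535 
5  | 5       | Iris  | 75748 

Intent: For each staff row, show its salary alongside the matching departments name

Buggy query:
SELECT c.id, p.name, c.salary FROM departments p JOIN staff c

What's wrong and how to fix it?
Bug: JOIN with no ON clause produces a cartesian product; every staff row pairs with every departments row

Fix: Add ON c.dept_id = p.id to the JOIN

Corrected query:
SELECT c.id, p.name, c.salary FROM departments p JOIN staff c ON c.dept_id = p.id

Result:
id | name        | salary
---+-------------+-------
1  | HR          | 179549
2  | Legal       | 171705
3  | Finance     | 130632
4  | Engineering | 85535 
5  | Engineering | 75748 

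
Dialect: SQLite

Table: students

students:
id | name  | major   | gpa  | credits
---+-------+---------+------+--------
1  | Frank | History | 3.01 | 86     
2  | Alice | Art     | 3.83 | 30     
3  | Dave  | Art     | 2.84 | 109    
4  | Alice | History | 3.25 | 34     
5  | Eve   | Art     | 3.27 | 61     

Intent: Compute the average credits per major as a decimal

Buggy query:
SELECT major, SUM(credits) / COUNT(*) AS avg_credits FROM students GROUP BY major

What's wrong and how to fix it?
Bug: SUM(credits) and COUNT(*) are both integers; the division truncates the fractional part

Fix: Cast one side to REAL so the division keeps the fractional part

Corrected query:
SELECT major, SUM(credits) * 1.0 / COUNT(*) AS avg_credits FROM students GROUP BY major

Result:
major   | avg_credits
--------+------------
Art     | 66.666667  
History | 60         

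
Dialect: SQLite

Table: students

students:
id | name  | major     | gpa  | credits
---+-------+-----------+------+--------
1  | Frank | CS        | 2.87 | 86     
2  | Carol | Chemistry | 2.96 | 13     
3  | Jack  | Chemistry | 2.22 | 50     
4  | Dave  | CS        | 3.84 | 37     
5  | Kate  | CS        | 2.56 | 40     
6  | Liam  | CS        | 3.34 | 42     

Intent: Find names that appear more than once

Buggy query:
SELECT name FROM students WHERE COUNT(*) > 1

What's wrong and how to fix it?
Bug: COUNT(*) is an aggregate and cannot be used in WHERE

Fix: GROUP BY name, then filter groups with HAVING COUNT(*) > 1

Corrected query:
SELECT name FROM students GROUP BY name HAVING COUNT(*) > 1

Result:
(no rows)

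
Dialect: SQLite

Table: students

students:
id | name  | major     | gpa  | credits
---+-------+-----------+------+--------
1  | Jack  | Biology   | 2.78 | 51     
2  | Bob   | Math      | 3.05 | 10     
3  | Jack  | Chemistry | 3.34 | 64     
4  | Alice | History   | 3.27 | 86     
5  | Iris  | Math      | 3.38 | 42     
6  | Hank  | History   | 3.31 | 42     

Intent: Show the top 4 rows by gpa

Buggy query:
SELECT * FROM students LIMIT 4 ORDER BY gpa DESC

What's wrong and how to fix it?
Bug: LIMIT must come after ORDER BY

Fix: Sort with ORDER BY, then apply LIMIT

Corrected query:
SELECT * FROM students ORDER BY gpa DESC LIMIT 4

Result:
id | name  | major     | gpa  | credits
---+-------+-----------+------+--------
5  | Iris  | Math      | 3.38 | 42     
3  | Jack  | Chemistry | 3.34 | 64     
6  | Hank  | History   | 3.31 | 42     
4  | Alice | History   | 3.27 | 86     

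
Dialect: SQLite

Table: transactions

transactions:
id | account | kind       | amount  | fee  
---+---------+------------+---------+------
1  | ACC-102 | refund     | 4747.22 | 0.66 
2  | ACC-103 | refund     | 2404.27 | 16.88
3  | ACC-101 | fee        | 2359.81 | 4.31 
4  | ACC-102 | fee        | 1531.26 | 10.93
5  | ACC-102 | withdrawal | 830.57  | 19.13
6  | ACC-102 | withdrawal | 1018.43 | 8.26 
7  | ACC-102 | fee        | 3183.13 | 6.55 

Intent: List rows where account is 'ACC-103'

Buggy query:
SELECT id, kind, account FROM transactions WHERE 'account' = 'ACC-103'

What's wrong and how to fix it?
Bug: Single quotes denote string literals in SQL; the column name is being compared as a constant string

Fix: Reference the column as account without single quotes

Corrected query:
SELECT id, kind, account FROM transactions WHERE account = 'ACC-103'

Result:
id | kind   | account
---+--------+--------
2  | refund | ACC-103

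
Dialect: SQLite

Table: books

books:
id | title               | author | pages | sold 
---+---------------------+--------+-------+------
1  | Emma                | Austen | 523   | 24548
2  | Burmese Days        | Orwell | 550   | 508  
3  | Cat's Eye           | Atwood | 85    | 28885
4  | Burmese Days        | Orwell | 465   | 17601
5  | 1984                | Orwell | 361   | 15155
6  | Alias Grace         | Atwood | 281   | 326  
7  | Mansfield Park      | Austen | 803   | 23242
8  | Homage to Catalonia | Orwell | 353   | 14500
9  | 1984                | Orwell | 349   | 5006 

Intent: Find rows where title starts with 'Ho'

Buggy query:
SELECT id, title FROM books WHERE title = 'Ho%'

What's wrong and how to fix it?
Bug: Wildcards only work with LIKE; '=' treats '%' as a literal character

Fix: Replace '=' with LIKE so 'Ho%' is treated as a pattern

Corrected query:
SELECT id, title FROM books WHERE title LIKE 'Ho%'

Result:
id | title              
---+--------------------
8  | Homage to Catalonia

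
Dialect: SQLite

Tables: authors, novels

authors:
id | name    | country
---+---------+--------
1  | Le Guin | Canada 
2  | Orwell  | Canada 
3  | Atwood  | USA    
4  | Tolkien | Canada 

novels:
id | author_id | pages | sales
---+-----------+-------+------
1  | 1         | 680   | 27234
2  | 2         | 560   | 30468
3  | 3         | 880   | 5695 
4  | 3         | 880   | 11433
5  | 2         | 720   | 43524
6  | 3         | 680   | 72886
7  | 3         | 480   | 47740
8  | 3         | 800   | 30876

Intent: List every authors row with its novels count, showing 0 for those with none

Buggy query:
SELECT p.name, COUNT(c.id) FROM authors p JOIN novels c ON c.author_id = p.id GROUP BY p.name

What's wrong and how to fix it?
Bug: An inner join excludes parents with zero children

Fix: Use LEFT JOIN so parents without children still appear (COUNT(c.id) gives 0)

Corrected query:
SELECT p.name, COUNT(c.id) FROM authors p LEFT JOIN novels c ON c.author_id = p.id GROUP BY p.name

Result:
name    | COUNT(c.id)
--------+------------
Atwood  | 5          
Le Guin | 1          
Orwell  | 2          
Tolkien | 0          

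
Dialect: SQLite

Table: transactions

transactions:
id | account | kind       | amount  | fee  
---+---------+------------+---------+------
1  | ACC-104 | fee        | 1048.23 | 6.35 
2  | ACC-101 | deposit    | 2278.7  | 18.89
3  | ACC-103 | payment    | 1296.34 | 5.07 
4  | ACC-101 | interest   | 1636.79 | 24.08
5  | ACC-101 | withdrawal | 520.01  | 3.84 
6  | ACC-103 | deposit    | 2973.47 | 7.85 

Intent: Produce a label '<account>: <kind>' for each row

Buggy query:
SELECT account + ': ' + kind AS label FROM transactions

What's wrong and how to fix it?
Bug: SQLite uses || for string concatenation; + coerces text to numbers (yielding 0)

Fix: Use the || operator for string concatenation

Corrected query:
SELECT account || ': ' || kind AS label FROM transactions

Result:
label              
-------------------
ACC-104: fee       
ACC-101: deposit   
ACC-103: payment   
ACC-101: interest  
ACC-101: withdrawal
ACC-103: deposit   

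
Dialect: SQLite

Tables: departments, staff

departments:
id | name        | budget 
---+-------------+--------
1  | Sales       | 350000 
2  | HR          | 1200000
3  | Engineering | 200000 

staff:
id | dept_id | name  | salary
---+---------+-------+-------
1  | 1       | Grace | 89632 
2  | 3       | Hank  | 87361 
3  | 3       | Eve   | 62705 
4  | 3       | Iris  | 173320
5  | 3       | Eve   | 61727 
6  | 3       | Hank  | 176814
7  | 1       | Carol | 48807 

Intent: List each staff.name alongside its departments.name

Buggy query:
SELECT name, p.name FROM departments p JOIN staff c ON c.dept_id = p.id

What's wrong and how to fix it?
Bug: 'name' exists in both joined tables, so the database can't tell which one is meant

Fix: Qualify the column with its table alias (c.name)

Corrected query:
SELECT c.name, p.name FROM departments p JOIN staff c ON c.dept_id = p.id

Result:
name  | name       
------+------------
Grace | Sales      
Hank  | Engineering
Eve   | Engineering
Iris  | Engineering
Eve   | Engineering
Hank  | Engineering
Carol | Sales      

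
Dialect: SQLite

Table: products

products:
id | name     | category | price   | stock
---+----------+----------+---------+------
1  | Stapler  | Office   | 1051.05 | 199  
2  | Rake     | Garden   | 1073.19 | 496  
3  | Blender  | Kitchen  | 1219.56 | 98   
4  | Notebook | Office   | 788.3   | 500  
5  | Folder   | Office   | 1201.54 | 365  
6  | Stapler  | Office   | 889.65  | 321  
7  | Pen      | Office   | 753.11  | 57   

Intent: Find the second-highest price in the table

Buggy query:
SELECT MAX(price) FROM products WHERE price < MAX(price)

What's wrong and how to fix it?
Bug: MAX(price) on the right of the comparison is an aggregate-in-WHERE error

Fix: Put the inner MAX in a scalar subquery

Corrected query:
SELECT MAX(price) FROM products WHERE price < (SELECT MAX(price) FROM products)

Result:
MAX(price)
----------
1201.54   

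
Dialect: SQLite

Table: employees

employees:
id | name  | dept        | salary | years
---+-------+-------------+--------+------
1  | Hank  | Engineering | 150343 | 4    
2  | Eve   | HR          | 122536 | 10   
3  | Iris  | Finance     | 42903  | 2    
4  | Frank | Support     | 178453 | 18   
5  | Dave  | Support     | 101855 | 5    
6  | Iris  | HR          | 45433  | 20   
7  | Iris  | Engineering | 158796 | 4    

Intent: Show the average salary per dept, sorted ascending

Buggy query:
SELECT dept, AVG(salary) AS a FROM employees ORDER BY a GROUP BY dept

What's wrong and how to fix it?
Bug: GROUP BY must precede ORDER BY

Fix: Reorder: SELECT … FROM … GROUP BY … ORDER BY …

Corrected query:
SELECT dept, AVG(salary) AS a FROM employees GROUP BY dept ORDER BY a

Result:
dept        | a       
------------+---------
Finance     | 42903   
HR          | 83984.5 
Support     | 140154  
Engineering | 154569.5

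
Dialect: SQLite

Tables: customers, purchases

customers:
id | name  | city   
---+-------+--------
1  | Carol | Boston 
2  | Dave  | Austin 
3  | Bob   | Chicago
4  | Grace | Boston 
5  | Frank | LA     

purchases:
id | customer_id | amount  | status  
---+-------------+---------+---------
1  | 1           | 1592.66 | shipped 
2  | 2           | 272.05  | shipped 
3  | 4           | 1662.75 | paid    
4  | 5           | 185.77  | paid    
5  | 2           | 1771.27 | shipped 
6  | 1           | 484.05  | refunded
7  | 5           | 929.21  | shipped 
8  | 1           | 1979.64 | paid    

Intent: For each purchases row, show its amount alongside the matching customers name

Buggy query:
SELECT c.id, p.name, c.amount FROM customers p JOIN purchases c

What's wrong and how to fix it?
Bug: Missing join condition: each purchases row is matched to all customers rows instead of just its own

Fix: Specify the join condition linking the foreign key to the parent id

Corrected query:
SELECT c.id, p.name, c.amount FROM customers p JOIN purchases c ON c.customer_id = p.id

Result:
id | name  | amount 
---+-------+--------
1  | Carol | 1592.66
2  | Dave  | 272.05 
3  | Grace | 1662.75
4  | Frank | 185.77 
5  | Dave  | 1771.27
6  | Carol | 484.05 
7  | Frank | 929.21 
8  | Carol | 1979.64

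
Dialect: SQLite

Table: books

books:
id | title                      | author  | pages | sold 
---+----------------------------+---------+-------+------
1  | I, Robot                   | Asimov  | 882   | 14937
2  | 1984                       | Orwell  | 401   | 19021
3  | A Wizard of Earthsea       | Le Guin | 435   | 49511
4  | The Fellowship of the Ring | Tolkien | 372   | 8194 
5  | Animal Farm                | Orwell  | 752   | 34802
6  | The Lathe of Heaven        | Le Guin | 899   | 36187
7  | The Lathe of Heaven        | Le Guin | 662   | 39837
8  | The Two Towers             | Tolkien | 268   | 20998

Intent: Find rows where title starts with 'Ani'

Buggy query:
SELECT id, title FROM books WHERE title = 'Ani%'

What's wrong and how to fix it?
Bug: Wildcards only work with LIKE; '=' treats '%' as a literal character

Fix: Replace '=' with LIKE so 'Ani%' is treated as a pattern

Corrected query:
SELECT id, title FROM books WHERE title LIKE 'Ani%'

Result:
id | title      
---+------------
5  | Animal Farm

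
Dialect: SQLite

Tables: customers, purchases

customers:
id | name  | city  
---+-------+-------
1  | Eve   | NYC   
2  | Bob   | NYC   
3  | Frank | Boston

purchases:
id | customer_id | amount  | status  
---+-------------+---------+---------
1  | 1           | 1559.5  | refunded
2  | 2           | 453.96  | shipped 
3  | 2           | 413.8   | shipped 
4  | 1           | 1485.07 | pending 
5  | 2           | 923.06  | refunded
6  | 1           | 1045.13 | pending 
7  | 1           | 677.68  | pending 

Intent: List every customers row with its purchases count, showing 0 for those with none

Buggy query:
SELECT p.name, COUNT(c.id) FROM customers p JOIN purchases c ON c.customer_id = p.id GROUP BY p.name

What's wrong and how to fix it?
Bug: An inner join excludes parents with zero children

Fix: Use LEFT JOIN so parents without children still appear (COUNT(c.id) gives 0)

Corrected query:
SELECT p.name, COUNT(c.id) FROM customers p LEFT JOIN purchases c ON c.customer_id = p.id GROUP BY p.name

Result:
name  | COUNT(c.id)
------+------------
Bob   | 3          
Eve   | 4          
Frank | 0          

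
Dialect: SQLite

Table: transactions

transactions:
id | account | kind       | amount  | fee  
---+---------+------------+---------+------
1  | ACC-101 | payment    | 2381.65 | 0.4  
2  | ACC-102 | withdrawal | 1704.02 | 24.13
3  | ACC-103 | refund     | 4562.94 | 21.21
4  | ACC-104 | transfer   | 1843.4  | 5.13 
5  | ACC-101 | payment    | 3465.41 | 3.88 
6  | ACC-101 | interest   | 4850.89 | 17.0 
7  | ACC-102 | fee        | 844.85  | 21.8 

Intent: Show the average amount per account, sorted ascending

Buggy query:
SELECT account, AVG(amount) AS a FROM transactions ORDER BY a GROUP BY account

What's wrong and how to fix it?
Bug: GROUP BY must precede ORDER BY

Fix: Reorder: SELECT … FROM … GROUP BY … ORDER BY …

Corrected query:
SELECT account, AVG(amount) AS a FROM transactions GROUP BY account ORDER BY a

Result:
account | a          
--------+------------
ACC-102 | 1274.435   
ACC-104 | 1843.4     
ACC-101 | 3565.983333
ACC-103 | 4562.94    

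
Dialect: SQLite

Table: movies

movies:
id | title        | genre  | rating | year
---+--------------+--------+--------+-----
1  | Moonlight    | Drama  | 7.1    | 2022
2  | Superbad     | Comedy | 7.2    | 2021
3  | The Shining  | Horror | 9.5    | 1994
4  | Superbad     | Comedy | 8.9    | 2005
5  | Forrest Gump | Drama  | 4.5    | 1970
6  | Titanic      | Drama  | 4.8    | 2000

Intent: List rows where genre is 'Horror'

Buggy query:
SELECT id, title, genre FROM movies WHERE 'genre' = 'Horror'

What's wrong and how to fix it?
Bug: 'genre' in single quotes is a string literal, not the column; the comparison is literal-vs-literal and never true

Fix: Reference the column as genre without single quotes

Corrected query:
SELECT id, title, genre FROM movies WHERE genre = 'Horror'

Result:
id | title       | genre 
---+-------------+-------
3  | The Shining | Horror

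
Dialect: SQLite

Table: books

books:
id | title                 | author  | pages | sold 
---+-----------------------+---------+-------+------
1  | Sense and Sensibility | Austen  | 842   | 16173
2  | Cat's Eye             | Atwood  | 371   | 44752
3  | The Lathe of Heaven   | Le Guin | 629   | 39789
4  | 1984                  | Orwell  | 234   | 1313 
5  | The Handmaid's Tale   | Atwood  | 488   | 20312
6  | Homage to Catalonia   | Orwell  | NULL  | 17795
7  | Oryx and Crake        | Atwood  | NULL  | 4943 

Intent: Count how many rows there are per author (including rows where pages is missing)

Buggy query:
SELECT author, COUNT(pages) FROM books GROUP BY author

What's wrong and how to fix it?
Bug: COUNT(column) counts non-NULL values only; rows with NULL pages aren't counted

Fix: Replace COUNT(pages) with COUNT(*)

Corrected query:
SELECT author, COUNT(*) FROM books GROUP BY author

Result:
author  | COUNT(*)
--------+---------
Atwood  | 3       
Austen  | 1       
Le Guin | 1       
Orwell  | 2       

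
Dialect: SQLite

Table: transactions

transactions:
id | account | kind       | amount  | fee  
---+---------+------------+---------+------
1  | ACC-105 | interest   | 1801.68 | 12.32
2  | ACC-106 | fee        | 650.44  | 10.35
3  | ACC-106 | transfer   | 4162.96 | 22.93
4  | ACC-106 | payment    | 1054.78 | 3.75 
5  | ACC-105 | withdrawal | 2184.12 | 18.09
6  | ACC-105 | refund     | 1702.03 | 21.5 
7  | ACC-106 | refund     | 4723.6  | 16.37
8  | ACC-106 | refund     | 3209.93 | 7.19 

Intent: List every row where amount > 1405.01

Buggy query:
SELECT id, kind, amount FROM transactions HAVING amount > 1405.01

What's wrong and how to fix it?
Bug: HAVING filters the output of aggregation, but this query has no GROUP BY and no aggregate functions, so SQLite rejects it (HAVING clause on a non-aggregate query); the condition here is per row

Fix: Replace HAVING with WHERE since the condition applies to individual rows

Corrected query:
SELECT id, kind, amount FROM transactions WHERE amount > 1405.01

Result:
id | kind       | amount 
---+------------+--------
1  | interest   | 1801.68
3  | transfer   | 4162.96
5  | withdrawal | 2184.12
6  | refund     | 1702.03
7  | refund     | 4723.6 
8  | refund     | 3209.93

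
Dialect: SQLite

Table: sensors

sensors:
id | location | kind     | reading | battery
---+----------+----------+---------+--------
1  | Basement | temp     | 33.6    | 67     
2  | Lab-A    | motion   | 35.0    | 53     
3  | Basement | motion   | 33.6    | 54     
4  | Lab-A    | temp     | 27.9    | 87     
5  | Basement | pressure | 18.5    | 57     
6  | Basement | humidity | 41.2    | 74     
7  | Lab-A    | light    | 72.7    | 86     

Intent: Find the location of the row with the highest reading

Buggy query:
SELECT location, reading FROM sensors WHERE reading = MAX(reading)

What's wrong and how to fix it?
Bug: WHERE is evaluated per row; an aggregate over the whole table isn't defined there

Fix: Wrap MAX in a scalar subquery so WHERE compares against a single value

Corrected query:
SELECT location, reading FROM sensors WHERE reading = (SELECT MAX(reading) FROM sensors)

Result:
location | reading
---------+--------
Lab-A    | 72.7   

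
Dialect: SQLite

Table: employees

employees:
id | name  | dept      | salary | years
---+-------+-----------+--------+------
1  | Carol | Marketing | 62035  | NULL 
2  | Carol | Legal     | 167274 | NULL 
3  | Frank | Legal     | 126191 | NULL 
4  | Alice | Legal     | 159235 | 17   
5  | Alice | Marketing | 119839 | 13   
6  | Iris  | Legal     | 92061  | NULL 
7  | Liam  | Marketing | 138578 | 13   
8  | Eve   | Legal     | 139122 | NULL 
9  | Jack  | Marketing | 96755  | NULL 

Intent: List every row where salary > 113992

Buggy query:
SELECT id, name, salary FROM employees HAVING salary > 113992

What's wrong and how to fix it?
Bug: This is a non-aggregate query (no GROUP BY, no aggregates), so in SQLite the HAVING clause is invalid here; a row-level condition belongs in WHERE

Fix: Use WHERE for row-level filtering

Corrected query:
SELECT id, name, salary FROM employees WHERE salary > 113992

Result:
id | name  | salary
---+-------+-------
2  | Carol | 167274
3  | Frank | 126191
4  | Alice | 159235
5  | Alice | 119839
7  | Liam  | 138578
8  | Eve   | 139122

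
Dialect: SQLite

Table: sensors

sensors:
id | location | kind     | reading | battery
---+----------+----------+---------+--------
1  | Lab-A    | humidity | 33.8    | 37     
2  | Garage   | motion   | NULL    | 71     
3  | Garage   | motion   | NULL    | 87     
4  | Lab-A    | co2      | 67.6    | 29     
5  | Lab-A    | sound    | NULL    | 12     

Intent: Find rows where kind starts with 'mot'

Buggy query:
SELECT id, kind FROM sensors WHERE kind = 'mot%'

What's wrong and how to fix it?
Bug: '=' compares the literal string including the % character; pattern matching needs LIKE

Fix: Replace '=' with LIKE so 'mot%' is treated as a pattern

Corrected query:
SELECT id, kind FROM sensors WHERE kind LIKE 'mot%'

Result:
id | kind  
---+-------
2  | motion
3  | motion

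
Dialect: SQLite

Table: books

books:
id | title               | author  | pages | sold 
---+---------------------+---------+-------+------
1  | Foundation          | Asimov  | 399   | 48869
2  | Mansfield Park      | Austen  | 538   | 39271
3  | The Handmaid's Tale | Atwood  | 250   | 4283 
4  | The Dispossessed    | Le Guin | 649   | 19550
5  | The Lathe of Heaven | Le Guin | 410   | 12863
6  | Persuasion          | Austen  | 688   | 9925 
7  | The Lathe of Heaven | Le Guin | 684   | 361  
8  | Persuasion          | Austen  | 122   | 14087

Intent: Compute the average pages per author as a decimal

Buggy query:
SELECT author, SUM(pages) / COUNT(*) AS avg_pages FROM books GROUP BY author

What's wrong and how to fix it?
Bug: SUM(pages) and COUNT(*) are both integers; the division truncates the fractional part

Fix: Multiply by 1.0 (or CAST to REAL) to force floating-point division

Corrected query:
SELECT author, SUM(pages) * 1.0 / COUNT(*) AS avg_pages FROM books GROUP BY author

Result:
author  | avg_pages 
--------+-----------
Asimov  | 399       
Atwood  | 250       
Austen  | 449.333333
Le Guin | 581       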